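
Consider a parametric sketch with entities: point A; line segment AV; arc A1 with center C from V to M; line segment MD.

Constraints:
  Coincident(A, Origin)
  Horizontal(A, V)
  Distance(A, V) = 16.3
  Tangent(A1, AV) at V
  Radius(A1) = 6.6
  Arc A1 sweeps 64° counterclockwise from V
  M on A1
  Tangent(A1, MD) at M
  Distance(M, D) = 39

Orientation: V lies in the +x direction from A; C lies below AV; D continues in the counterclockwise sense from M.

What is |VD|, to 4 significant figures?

45.08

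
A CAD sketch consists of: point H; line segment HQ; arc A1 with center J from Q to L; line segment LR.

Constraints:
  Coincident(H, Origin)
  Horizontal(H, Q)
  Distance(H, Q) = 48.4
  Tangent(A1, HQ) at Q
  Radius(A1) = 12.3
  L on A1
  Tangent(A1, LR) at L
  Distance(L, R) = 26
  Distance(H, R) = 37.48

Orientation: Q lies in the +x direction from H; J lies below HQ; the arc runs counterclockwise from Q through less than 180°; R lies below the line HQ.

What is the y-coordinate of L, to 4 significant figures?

-6.005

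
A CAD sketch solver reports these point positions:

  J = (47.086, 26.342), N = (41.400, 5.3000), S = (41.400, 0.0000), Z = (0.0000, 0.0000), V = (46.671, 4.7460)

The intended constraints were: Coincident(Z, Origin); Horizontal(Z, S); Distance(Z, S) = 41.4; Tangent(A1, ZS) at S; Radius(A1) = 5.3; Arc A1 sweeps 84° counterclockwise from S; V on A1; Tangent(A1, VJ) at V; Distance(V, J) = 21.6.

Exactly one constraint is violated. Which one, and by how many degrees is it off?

Tangent(A1, VJ) at V — off by 4.90°.

Z = (0.00, 0.00) ✓; Z.y = 0.00, S.y = 0.00 ✓; |ZS| = 41.40 ✓; ∠(NS, SZ) = 90.00° ✓; |NS| = 5.300 ✓; bearing(N→V) − bearing(N→S) = 84.00° ✓; |NV| = 5.300 ✓; ∠(NV, VJ) = 85.10° ✗; |VJ| = 21.60 ✓.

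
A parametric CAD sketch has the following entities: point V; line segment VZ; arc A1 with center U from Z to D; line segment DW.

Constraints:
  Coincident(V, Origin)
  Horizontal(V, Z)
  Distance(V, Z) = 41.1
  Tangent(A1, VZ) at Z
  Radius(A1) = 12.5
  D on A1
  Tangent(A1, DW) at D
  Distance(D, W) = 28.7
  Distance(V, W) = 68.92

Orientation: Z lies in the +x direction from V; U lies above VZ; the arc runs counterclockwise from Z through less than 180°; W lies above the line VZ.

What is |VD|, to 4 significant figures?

54.74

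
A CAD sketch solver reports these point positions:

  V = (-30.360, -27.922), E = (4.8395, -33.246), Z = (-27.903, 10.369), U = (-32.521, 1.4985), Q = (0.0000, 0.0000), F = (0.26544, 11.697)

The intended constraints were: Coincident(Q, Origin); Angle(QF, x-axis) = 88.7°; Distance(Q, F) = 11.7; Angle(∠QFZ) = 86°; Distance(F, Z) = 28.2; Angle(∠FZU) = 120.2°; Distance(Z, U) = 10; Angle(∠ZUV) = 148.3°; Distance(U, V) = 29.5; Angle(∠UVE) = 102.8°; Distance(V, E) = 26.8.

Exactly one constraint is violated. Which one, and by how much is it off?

Distance(V, E) = 26.8 — off by 8.80.

Q = (0.00, 0.00) ✓; QF at 88.70° ✓; |QF| = 11.70 ✓; ∠QFZ = 86.00° ✓; |FZ| = 28.20 ✓; ∠FZU = 120.2° ✓; |ZU| = 10.00 ✓; ∠ZUV = 148.3° ✓; |UV| = 29.50 ✓; ∠UVE = 102.8° ✓; |VE| = 35.60 ✗.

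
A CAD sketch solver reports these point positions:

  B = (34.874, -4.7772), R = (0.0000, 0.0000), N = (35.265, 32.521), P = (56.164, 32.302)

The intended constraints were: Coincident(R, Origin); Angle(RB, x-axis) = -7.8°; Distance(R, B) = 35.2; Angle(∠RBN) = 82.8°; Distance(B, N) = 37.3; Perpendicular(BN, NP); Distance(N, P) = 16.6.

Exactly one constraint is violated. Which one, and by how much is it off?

Distance(N, P) = 16.6 — off by 4.30.

R = (0.00, 0.00) ✓; RB at -7.800° ✓; |RB| = 35.20 ✓; ∠RBN = 82.80° ✓; |BN| = 37.30 ✓; ∠(BN, NP) = 90.00° ✓; |NP| = 20.90 ✗.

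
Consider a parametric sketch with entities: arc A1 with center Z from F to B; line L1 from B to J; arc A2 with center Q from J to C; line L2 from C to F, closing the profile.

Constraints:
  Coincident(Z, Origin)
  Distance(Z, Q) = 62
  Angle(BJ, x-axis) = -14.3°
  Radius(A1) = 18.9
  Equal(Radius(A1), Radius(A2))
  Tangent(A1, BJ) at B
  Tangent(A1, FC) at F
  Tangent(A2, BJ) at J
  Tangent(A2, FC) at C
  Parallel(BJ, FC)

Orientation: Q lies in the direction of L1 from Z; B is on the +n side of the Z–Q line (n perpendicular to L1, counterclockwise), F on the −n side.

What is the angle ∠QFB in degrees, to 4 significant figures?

73.05°

The slot axis is L1's direction at -14.3°, so u = (cos -14.3°, sin -14.3°) = (0.9690, -0.2470) and n = (−sin -14.3°, cos -14.3°) = (0.2470, 0.9690). Z is at the origin and Q lies 62.0 along u from Z, so Q = 62.0·u = (60.08, -15.31). Tangency of A1 to both parallel lines with radius 18.9 puts B and F at Z ± 18.9·n: B = (4.668, 18.31), F = (-4.668, -18.31). Then cos ∠QFB = FQ·FB / (|FQ||FB|), giving 73.05°.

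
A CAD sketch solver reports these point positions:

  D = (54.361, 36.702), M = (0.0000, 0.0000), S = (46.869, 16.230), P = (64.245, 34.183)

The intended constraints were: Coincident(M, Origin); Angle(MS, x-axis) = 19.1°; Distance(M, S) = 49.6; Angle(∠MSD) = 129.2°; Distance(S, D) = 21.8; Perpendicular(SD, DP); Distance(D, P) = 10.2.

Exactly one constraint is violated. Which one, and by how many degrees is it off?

Perpendicular(SD, DP) — off by 5.80°.

M = (0.00, 0.00) ✓; MS at 19.10° ✓; |MS| = 49.60 ✓; ∠MSD = 129.2° ✓; |SD| = 21.80 ✓; ∠(SD, DP) = 84.20° ✗; |DP| = 10.20 ✓.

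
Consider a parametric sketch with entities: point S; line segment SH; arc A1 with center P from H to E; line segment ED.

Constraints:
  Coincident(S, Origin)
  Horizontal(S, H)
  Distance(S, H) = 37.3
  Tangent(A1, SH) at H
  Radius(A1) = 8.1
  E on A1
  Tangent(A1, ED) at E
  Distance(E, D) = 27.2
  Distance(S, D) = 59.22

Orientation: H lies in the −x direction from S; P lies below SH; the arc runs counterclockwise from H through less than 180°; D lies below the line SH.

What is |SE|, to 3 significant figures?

45.9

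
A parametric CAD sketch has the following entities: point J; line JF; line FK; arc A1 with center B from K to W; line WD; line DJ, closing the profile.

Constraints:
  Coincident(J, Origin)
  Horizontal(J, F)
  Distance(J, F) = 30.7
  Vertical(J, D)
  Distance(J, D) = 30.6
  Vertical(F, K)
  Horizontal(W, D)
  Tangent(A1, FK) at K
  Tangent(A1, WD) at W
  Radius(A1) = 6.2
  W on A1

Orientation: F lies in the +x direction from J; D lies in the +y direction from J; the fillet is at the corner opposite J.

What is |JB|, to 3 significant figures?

34.6

J is at the origin; JF is horizontal with |JF| = 30.7 and F on the +x side, so F = (30.7, 0.00). JD is vertical with |JD| = 30.6 and D on the +y side, so D = (0.00, 30.6). The virtual corner opposite J is at (30.7, 30.6). Tangency of A1 to FK means the radius BK is perpendicular to FK and since A1 is tangent to WD there, BW ⟂ WD, with radius 6.2, so the center B sits 6.2 in from both sides at B = (24.5, 24.4). Then |JB| = |B − J| = 34.6.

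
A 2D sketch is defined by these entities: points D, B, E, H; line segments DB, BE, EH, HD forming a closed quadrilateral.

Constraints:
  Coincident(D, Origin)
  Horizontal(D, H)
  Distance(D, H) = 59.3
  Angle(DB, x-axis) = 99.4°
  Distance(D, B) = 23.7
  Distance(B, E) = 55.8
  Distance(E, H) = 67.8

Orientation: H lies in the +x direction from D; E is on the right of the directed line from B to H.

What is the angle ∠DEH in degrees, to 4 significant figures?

61.00°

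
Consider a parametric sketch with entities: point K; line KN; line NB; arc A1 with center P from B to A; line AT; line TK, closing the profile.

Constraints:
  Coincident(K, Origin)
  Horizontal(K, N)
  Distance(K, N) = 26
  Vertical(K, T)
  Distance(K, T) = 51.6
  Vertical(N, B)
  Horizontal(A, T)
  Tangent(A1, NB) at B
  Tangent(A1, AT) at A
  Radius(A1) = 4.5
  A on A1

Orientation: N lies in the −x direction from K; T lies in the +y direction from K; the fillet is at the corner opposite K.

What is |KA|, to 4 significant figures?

55.90

K is at the origin; K and N share the same y with |KN| = 26.0 and N on the −x side, so N = (-26.00, 0.000). KT is vertical with |KT| = 51.6 and T on the +y side, so T = (0.000, 51.60). The virtual corner opposite K is at (-26.00, 51.60). The tangent condition forces PB to be normal to NB and A1 meets AT tangentially, so PA is at right angles to AT, with radius 4.5, so the center P sits 4.5 in from both sides at P = (-21.50, 47.10). That places the tangent points at B = (-26.00, 47.10) on NB and A = (-21.50, 51.60) on AT. Then |KA| = |A − K| = 55.90.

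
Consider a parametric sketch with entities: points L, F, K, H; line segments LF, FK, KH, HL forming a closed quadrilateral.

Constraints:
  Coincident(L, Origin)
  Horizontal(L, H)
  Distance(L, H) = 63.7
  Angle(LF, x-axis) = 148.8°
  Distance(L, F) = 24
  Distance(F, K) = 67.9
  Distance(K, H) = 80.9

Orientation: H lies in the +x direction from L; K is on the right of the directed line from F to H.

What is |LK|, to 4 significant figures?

51.80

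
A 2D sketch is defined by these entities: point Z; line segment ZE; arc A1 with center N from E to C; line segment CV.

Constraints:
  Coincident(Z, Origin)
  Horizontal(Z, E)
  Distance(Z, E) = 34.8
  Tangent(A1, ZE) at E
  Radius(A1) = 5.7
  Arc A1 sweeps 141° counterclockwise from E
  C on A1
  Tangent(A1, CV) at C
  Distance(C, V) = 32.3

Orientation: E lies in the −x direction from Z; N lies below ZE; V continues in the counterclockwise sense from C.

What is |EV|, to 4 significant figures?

37.29

On A1, E sits at bearing 90° from N; a 141° counterclockwise sweep puts C at bearing 231°, so C = N + 5.7·(cos 231°, sin 231°) = (-38.39, -10.13). A1 meets CV tangentially, so NC is at right angles to CV, so CV runs along (−sin 231°, cos 231°); with |CV| = 32.3, V = (-13.29, -30.46). Then |EV| = |V − E| = 37.29.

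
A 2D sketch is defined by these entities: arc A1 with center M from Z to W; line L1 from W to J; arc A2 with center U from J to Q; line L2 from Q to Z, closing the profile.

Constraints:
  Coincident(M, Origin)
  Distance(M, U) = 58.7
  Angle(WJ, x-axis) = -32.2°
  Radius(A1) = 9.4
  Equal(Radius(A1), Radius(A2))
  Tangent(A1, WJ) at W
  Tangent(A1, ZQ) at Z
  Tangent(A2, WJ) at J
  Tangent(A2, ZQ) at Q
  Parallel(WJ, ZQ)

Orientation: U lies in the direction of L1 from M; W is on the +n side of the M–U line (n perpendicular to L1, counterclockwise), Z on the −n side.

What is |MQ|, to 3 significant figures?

59.4

Tangency of A1 to both parallel lines with radius 9.4 puts W and Z at M ± 9.4·n: W = (5.01, 7.95), Z = (-5.01, -7.95). Equal radii place J and Q the same way about U: J = U + 9.4·n = (54.7, -23.3), Q = U − 9.4·n = (44.7, -39.2). Then |MQ| = |Q − M| = 59.4.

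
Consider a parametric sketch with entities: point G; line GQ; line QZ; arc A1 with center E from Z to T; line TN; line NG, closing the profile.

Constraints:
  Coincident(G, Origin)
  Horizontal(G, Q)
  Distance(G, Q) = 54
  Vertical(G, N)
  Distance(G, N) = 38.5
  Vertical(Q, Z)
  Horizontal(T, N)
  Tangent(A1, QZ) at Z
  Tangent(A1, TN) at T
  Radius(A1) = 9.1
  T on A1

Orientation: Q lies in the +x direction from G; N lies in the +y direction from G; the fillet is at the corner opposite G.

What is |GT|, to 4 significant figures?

59.15

G is at the origin; GQ is horizontal with |GQ| = 54.0 and Q on the +x side, so Q = (54.00, 0.000). G and N share the same x with |GN| = 38.5 and N on the +y side, so N = (0.000, 38.50). The virtual corner opposite G is at (54.00, 38.50). A1 meets QZ tangentially, so EZ is at right angles to QZ and A1 meets TN tangentially, so ET is at right angles to TN, with radius 9.1, so the center E sits 9.1 in from both sides at E = (44.90, 29.40). That places the tangent points at Z = (54.00, 29.40) on QZ and T = (44.90, 38.50) on TN. Then |GT| = |T − G| = 59.15.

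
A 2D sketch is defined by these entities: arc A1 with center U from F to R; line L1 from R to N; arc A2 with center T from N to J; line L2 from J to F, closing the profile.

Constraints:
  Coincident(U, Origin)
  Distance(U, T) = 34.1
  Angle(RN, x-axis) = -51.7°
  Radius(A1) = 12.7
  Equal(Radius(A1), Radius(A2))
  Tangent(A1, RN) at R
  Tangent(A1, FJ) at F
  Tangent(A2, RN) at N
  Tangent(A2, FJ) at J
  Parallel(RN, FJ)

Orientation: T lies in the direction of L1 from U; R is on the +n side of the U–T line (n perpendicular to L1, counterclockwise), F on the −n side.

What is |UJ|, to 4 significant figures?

36.39

Tangency of A1 to both parallel lines with radius 12.7 puts R and F at U ± 12.7·n: R = (9.967, 7.871), F = (-9.967, -7.871). Equal radii place N and J the same way about T: N = T + 12.7·n = (31.10, -18.89), J = T − 12.7·n = (11.17, -34.63). Then |UJ| = |J − U| = 36.39.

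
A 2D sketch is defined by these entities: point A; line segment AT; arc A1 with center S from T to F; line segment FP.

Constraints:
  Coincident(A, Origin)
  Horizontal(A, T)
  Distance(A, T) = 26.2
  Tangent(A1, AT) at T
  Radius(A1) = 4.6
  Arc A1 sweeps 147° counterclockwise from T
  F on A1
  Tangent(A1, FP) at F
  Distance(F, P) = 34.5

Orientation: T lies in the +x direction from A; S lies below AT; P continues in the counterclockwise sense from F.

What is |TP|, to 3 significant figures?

38.0

On A1, T sits at bearing 90° from S; a 147° counterclockwise sweep puts F at bearing 237°, so F = S + 4.6·(cos 237°, sin 237°) = (23.7, -8.46). A1 meets FP tangentially, so SF is at right angles to FP, so FP runs along (−sin 237°, cos 237°); with |FP| = 34.5, P = (52.6, -27.2). Then |TP| = |P − T| = 38.0.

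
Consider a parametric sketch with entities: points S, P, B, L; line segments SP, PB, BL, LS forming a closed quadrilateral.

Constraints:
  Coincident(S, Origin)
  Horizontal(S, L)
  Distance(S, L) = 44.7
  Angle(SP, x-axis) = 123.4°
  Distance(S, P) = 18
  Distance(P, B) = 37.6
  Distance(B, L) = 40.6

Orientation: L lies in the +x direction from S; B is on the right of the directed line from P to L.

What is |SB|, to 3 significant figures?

19.7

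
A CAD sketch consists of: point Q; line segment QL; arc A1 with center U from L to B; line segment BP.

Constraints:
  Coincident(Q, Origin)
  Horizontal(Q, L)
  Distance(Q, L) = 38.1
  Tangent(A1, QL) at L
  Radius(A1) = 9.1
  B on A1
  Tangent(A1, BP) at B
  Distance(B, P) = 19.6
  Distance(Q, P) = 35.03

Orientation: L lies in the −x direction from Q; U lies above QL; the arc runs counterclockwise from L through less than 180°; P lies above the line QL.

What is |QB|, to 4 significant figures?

30.08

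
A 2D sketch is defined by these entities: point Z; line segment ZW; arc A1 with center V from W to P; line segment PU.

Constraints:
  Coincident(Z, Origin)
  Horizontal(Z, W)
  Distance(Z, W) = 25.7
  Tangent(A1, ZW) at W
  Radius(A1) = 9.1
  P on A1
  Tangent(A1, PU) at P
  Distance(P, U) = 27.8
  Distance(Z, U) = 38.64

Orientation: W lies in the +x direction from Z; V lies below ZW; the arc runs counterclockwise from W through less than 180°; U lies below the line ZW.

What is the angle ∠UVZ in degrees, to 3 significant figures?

86.2°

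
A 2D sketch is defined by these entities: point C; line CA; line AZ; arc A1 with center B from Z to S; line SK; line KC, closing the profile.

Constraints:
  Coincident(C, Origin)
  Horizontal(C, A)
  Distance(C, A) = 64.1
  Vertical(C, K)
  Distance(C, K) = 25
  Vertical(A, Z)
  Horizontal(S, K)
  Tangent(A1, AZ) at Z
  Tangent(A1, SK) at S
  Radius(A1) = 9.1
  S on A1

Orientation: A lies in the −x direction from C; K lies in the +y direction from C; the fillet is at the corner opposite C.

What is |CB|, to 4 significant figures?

57.25

CK is vertical with |CK| = 25.0 and K on the +y side, so K = (0.000, 25.00). The virtual corner opposite C is at (-64.10, 25.00). Tangency of A1 to AZ means the radius BZ is perpendicular to AZ and the tangent condition forces BS to be normal to SK, with radius 9.1, so the center B sits 9.1 in from both sides at B = (-55.00, 15.90). Then |CB| = |B − C| = 57.25.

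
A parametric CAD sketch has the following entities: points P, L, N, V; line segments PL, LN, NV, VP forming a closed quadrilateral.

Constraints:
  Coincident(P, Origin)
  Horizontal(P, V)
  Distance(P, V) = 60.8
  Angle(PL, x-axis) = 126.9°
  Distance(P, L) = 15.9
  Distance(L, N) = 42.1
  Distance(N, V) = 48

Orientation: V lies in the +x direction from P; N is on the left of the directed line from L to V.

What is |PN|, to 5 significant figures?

43.240

Checks: |LN| = 42.10 ✓; |NV| = 48.00 ✓.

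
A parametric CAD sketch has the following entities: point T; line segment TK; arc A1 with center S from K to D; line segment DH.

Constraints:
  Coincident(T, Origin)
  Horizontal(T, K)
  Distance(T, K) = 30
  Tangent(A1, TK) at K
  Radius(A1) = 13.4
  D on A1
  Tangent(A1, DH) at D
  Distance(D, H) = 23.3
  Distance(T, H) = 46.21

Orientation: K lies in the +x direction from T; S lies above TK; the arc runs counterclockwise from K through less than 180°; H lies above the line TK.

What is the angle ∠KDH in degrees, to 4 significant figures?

113.5°

Checks: T.y = 0.00, K.y = 0.00 ✓; |TK| = 30.00 ✓; |SD| = 13.40 ✓; ∠(SD, DH) = 90.00° ✓; |DH| = 23.30 ✓; |TH| = 46.21 ✓.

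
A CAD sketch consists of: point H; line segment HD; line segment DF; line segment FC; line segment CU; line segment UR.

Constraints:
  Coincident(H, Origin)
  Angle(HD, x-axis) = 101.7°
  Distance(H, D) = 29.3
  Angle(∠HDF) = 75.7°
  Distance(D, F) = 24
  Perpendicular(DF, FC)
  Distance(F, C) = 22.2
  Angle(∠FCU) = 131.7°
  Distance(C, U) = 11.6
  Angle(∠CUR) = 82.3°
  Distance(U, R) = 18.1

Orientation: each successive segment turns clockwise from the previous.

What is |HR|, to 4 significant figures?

13.63

∠FCU = 131.7° gives CU at -140.9° from the x-axis; with |CU| = 11.6, U = (8.024, -1.890). ∠CUR = 82.3° gives UR at 121.4° from the x-axis; with |UR| = 18.1, R = (-1.406, 13.56). Then |HR| = |R − H| = 13.63.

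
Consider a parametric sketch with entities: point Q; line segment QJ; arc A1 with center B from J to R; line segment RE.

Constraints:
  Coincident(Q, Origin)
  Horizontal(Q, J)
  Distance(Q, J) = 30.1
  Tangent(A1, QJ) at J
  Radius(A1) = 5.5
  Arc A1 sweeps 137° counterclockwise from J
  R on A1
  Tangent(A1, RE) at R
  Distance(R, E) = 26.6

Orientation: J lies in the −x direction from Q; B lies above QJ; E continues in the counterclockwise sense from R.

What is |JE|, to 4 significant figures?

31.81

Q is at the origin; QJ is horizontal with |QJ| = 30.1 and J on the −x side, so J = (-30.10, 0.000). The tangent condition forces BJ to be normal to QJ, so B = J + (0, 5.5) = (-30.10, 5.500). On A1, J sits at bearing -90° from B; a 137° counterclockwise sweep puts R at bearing 47°, so R = B + 5.5·(cos 47°, sin 47°) = (-26.35, 9.522). A1 meets RE tangentially, so BR is at right angles to RE, so RE runs along (−sin 47°, cos 47°); with |RE| = 26.6, E = (-45.80, 27.66). Then |JE| = |E − J| = 31.81.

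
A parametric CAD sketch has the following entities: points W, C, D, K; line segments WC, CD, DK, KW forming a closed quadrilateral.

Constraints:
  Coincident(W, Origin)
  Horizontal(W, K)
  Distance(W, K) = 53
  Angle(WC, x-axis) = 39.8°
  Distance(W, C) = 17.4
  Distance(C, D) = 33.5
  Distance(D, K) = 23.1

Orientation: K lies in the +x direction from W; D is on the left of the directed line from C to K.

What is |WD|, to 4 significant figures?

50.11

Checks: |WK| = 53.00 ✓; |WC| = 17.40 ✓; |CD| = 33.50 ✓; |DK| = 23.10 ✓.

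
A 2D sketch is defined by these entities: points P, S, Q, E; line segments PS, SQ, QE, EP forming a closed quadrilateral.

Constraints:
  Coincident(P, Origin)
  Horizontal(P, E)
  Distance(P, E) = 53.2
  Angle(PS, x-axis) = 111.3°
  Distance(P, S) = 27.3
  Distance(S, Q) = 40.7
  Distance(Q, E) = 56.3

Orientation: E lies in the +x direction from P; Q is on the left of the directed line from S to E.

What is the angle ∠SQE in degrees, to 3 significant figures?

87.6°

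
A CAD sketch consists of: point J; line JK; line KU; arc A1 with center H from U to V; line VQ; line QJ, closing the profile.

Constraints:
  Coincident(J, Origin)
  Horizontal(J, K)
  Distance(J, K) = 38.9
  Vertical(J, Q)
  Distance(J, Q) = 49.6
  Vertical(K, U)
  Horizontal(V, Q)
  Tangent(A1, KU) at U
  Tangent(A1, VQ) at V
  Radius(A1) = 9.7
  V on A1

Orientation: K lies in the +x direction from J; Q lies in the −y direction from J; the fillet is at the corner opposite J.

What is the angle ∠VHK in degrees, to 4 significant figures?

166.3°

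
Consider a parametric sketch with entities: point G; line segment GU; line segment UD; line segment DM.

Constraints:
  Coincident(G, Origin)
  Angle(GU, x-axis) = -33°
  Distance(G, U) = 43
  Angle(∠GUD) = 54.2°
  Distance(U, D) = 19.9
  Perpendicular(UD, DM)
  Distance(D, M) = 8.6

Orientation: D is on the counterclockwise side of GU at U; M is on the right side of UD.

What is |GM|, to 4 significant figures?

43.79

∠GUD = 54.2°, so UD runs at -33.0° + (180° − 54.2°) = 92.80° from the x-axis; with |UD| = 19.9, D = U + 19.9·(cos 92.80°, sin 92.80°) = (35.09, -3.543). UD is perpendicular to DM; with |DM| = 8.6 on the right of UD, M = D + 8.6·(0.9988, 0.04885) = (43.68, -3.123). Then |GM| = |M − G| = 43.79.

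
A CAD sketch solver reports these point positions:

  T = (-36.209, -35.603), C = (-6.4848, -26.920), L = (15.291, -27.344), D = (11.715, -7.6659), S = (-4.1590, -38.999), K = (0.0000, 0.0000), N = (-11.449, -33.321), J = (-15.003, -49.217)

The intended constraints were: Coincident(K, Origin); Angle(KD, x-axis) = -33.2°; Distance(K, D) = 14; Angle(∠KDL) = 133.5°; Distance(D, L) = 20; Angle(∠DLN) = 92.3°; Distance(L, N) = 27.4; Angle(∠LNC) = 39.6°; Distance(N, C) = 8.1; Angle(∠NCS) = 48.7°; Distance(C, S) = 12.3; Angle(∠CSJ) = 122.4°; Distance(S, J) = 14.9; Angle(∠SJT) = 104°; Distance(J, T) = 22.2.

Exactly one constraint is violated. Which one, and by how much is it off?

Distance(J, T) = 22.2 — off by 3.00.

K = (0.00, 0.00) ✓; KD at -33.20° ✓; |KD| = 14.00 ✓; ∠KDL = 133.5° ✓; |DL| = 20.00 ✓; ∠DLN = 92.30° ✓; |LN| = 27.40 ✓; ∠LNC = 39.61° ✓; |NC| = 8.100 ✓; ∠NCS = 48.69° ✓; |CS| = 12.30 ✓; ∠CSJ = 122.4° ✓; |SJ| = 14.90 ✓; ∠SJT = 104.0° ✓; |JT| = 25.20 ✗.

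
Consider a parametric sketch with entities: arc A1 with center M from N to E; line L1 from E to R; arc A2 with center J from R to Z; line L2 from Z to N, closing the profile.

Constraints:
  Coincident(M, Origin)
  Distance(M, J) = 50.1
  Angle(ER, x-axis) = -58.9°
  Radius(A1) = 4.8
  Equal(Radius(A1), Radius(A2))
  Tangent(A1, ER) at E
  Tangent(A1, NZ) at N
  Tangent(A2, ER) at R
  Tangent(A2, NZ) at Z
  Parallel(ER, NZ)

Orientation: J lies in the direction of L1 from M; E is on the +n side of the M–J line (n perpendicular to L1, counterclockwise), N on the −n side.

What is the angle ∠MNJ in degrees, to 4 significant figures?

84.53°

The slot axis is L1's direction at -58.9°, so u = (cos -58.9°, sin -58.9°) = (0.5165, -0.8563) and n = (−sin -58.9°, cos -58.9°) = (0.8563, 0.5165). M is at the origin and J lies 50.1 along u from M, so J = 50.1·u = (25.88, -42.90). Tangency of A1 to both parallel lines with radius 4.8 puts E and N at M ± 4.8·n: E = (4.110, 2.479), N = (-4.110, -2.479). Then cos ∠MNJ = NM·NJ / (|NM||NJ|), giving 84.53°.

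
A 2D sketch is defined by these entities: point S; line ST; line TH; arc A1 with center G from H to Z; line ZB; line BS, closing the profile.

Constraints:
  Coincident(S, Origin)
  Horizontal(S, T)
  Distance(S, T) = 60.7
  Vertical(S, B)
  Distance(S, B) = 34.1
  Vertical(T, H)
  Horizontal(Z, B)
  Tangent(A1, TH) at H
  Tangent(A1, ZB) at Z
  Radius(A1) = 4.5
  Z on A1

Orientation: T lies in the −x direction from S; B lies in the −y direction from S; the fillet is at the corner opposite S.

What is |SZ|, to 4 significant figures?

65.74

S is at the origin; ST is horizontal with |ST| = 60.7 and T on the −x side, so T = (-60.70, 0.000). SB is vertical with |SB| = 34.1 and B on the −y side, so B = (0.000, -34.10). The virtual corner opposite S is at (-60.70, -34.10). The tangent condition forces GH to be normal to TH and A1 meets ZB tangentially, so GZ is at right angles to ZB, with radius 4.5, so the center G sits 4.5 in from both sides at G = (-56.20, -29.60). That places the tangent points at H = (-60.70, -29.60) on TH and Z = (-56.20, -34.10) on ZB. Then |SZ| = |Z − S| = 65.74.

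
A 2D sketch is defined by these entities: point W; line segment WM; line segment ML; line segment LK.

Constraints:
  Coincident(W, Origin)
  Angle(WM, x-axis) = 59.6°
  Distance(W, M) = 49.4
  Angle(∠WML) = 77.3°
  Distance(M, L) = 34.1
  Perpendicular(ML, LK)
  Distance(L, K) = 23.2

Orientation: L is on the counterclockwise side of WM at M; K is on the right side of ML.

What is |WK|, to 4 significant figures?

75.08

∠WML = 77.3°, so ML runs at 59.6° + (180° − 77.3°) = 162.3° from the x-axis; with |ML| = 34.1, L = M + 34.1·(cos 162.3°, sin 162.3°) = (-7.488, 52.98). ML is perpendicular to LK; with |LK| = 23.2 on the right of ML, K = L + 23.2·(0.3040, 0.9527) = (-0.4341, 75.08). Then |WK| = |K − W| = 75.08.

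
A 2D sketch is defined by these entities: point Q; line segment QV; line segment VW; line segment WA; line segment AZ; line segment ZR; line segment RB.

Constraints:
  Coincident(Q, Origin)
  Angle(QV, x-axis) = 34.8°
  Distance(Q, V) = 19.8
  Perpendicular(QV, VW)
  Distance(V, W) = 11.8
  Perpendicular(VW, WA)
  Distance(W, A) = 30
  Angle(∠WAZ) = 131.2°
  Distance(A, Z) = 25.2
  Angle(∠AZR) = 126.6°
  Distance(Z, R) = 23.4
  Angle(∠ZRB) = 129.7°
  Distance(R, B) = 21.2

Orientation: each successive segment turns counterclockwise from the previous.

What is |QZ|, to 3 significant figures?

27.7

Q is at the origin; QV runs at 34.8° with length 19.8, so V = (16.3, 11.3). The perpendicularity gives VW at right angles to QV, so VW runs at 125°; with |VW| = 11.8, W = (9.52, 21.0). The perpendicularity gives WA at right angles to VW, so WA runs at -145°; with |WA| = 30.0, A = (-15.1, 3.87). ∠WAZ = 131.2° gives AZ at -96.4° from the x-axis; with |AZ| = 25.2, Z = (-17.9, -21.2). Then |QZ| = |Z − Q| = 27.7.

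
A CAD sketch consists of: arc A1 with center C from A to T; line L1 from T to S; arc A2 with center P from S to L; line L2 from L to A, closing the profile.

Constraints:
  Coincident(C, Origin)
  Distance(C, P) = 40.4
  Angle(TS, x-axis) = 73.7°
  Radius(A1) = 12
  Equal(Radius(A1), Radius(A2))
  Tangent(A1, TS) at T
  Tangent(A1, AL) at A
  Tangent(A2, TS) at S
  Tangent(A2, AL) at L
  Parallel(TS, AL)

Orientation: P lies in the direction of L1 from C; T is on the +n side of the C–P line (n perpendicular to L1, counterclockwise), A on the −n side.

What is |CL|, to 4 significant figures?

42.14

Tangency of A1 to both parallel lines with radius 12.0 puts T and A at C ± 12.0·n: T = (-11.52, 3.368), A = (11.52, -3.368). Equal radii place S and L the same way about P: S = P + 12.0·n = (-0.1787, 42.14), L = P − 12.0·n = (22.86, 35.41). Then |CL| = |L − C| = 42.14.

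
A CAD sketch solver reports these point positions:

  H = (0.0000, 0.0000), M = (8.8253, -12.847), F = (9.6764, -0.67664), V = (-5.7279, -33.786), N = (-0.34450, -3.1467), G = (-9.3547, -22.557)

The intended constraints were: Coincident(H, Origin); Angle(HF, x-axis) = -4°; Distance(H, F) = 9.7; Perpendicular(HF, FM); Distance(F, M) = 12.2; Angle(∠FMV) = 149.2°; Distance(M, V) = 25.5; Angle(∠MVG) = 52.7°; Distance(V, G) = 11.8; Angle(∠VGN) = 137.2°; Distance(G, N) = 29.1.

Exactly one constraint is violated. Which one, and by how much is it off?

Distance(G, N) = 29.1 — off by 7.70.

H = (0.00, 0.00) ✓; HF at -4.000° ✓; |HF| = 9.700 ✓; ∠(HF, FM) = 90.00° ✓; |FM| = 12.20 ✓; ∠FMV = 149.2° ✓; |MV| = 25.50 ✓; ∠MVG = 52.70° ✓; |VG| = 11.80 ✓; ∠VGN = 137.2° ✓; |GN| = 21.40 ✗.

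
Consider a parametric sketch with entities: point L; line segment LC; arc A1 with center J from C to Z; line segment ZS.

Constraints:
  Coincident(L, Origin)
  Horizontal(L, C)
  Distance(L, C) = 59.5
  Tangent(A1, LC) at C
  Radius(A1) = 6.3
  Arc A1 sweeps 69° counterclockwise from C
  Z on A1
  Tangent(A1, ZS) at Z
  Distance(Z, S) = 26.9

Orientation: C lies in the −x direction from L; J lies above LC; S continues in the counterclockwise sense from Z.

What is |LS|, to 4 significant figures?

52.76

L is at the origin; L and C share the same y with |LC| = 59.5 and C on the −x side, so C = (-59.50, 0.000). A1 meets LC tangentially, so JC is at right angles to LC, so J = C + (0, 6.3) = (-59.50, 6.300). On A1, C sits at bearing -90° from J; a 69° counterclockwise sweep puts Z at bearing -21°, so Z = J + 6.3·(cos -21°, sin -21°) = (-53.62, 4.042). Tangency of A1 to ZS means the radius JZ is perpendicular to ZS, so ZS runs along (−sin -21°, cos -21°); with |ZS| = 26.9, S = (-43.98, 29.16). Then |LS| = |S − L| = 52.76.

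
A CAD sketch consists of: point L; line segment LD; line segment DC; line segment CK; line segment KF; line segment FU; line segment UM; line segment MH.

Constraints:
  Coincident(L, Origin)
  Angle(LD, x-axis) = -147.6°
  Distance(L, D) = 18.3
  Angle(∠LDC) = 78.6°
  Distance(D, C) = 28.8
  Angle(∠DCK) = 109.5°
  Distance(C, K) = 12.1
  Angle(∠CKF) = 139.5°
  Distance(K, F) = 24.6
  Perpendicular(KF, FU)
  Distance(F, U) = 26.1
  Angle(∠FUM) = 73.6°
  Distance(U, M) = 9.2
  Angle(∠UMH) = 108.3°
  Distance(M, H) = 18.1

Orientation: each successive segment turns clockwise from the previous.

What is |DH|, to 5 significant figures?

32.526

L is at the origin; LD runs at -147.6° with length 18.3, so D = (-15.451, -9.8056). ∠LDC = 78.6° gives DC at 111.00° from the x-axis; with |DC| = 28.8, C = (-25.772, 17.081). ∠DCK = 109.5° gives CK at 40.500° from the x-axis; with |CK| = 12.1, K = (-16.571, 24.940). ∠CKF = 139.5° gives KF at 0.0000° from the x-axis; with |KF| = 24.6, F = (8.0287, 24.940). KF ⟂ FU, so FU runs at -90.000°; with |FU| = 26.1, U = (8.0287, -1.1602). ∠FUM = 73.6° gives UM at 163.60° from the x-axis; with |UM| = 9.2, M = (-0.79697, 1.4373). ∠UMH = 108.3° gives MH at 91.900° from the x-axis; with |MH| = 18.1, H = (-1.3971, 19.527). Then |DH| = |H − D| = 32.526.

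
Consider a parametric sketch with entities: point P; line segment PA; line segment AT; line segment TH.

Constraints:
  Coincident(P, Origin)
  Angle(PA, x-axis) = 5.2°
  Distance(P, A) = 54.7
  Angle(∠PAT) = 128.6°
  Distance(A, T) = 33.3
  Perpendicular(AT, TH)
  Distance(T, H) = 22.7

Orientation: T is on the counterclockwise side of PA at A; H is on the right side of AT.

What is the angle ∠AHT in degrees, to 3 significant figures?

55.7°

P is at the origin; PA runs at 5.2° with length 54.7, so A = 54.7·(cos 5.2°, sin 5.2°) = (54.5, 4.96). ∠PAT = 128.6°, so AT runs at 5.2° + (180° − 128.6°) = 56.6° from the x-axis; with |AT| = 33.3, T = A + 33.3·(cos 56.6°, sin 56.6°) = (72.8, 32.8). The perpendicularity gives TH at right angles to AT; with |TH| = 22.7 on the right of AT, H = T + 22.7·(0.835, -0.550) = (91.8, 20.3). Then cos ∠AHT = HA·HT / (|HA||HT|), giving 55.7°.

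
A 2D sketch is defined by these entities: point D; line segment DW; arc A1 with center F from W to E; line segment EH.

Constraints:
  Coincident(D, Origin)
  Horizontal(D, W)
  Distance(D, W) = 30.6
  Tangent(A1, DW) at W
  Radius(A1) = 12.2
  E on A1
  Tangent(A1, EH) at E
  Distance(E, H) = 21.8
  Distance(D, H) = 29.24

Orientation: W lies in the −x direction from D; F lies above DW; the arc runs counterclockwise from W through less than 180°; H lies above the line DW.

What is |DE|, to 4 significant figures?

20.75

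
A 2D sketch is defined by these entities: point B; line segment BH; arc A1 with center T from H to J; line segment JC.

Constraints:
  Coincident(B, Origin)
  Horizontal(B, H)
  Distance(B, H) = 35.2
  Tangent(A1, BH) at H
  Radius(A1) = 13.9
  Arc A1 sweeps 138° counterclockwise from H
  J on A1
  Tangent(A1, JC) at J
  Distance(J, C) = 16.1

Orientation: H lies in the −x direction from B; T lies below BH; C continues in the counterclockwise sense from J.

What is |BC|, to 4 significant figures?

47.79

On A1, H sits at bearing 90° from T; a 138° counterclockwise sweep puts J at bearing 228°, so J = T + 13.9·(cos 228°, sin 228°) = (-44.50, -24.23). Since A1 is tangent to JC there, TJ ⟂ JC, so JC runs along (−sin 228°, cos 228°); with |JC| = 16.1, C = (-32.54, -35.00). Then |BC| = |C − B| = 47.79.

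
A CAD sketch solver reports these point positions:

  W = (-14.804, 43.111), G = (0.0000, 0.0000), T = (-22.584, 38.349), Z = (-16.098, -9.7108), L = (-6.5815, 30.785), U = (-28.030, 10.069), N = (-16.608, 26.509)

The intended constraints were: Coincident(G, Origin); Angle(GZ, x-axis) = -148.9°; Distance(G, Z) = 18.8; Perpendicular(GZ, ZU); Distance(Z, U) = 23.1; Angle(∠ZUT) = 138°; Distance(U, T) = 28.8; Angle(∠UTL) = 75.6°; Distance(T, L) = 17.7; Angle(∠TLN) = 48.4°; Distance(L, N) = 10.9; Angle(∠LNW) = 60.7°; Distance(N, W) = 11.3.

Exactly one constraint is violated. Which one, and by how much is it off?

Distance(N, W) = 11.3 — off by 5.40.

G = (0.00, 0.00) ✓; GZ at -148.9° ✓; |GZ| = 18.80 ✓; ∠(GZ, ZU) = 90.00° ✓; |ZU| = 23.10 ✓; ∠ZUT = 138.0° ✓; |UT| = 28.80 ✓; ∠UTL = 75.60° ✓; |TL| = 17.70 ✓; ∠TLN = 48.40° ✓; |LN| = 10.90 ✓; ∠LNW = 60.70° ✓; |NW| = 16.70 ✗.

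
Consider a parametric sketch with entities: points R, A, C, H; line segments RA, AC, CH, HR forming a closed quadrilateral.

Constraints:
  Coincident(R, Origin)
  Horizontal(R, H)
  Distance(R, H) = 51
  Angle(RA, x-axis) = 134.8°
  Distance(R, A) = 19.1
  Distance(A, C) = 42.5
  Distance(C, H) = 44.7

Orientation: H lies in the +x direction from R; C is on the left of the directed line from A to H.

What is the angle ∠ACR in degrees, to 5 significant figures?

26.113°

R is at the origin; RH is horizontal with |RH| = 51.0 and H in +x, so H = (51.0, 0). RA runs at 134.8° with |RA| = 19.1, so A = (-13.459, 13.553). C is determined by |AC| = 42.5 and |CH| = 44.7 together: it lies at the intersection of circle(A, 42.5) and circle(H, 44.7). With |AH| = 65.868, the foot of the radical line on AH is 31.478 from A and the perpendicular offset is √(42.5² − 31.478²) = 28.555. Taking the left-of-AH solution: C = (23.221, 35.020).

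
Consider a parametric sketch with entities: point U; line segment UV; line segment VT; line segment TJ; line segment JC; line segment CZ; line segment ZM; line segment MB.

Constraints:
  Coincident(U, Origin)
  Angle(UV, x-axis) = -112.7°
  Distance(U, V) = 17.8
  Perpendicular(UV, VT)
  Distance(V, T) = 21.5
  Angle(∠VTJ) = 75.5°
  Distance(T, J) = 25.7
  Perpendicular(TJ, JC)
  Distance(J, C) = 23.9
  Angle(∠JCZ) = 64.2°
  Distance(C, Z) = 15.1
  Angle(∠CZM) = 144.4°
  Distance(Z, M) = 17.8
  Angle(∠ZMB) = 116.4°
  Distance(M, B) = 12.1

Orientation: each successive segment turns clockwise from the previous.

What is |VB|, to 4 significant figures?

29.48

∠CZM = 144.4° gives ZM at 171.4° from the x-axis; with |ZM| = 17.8, M = (-23.18, -6.297). ∠ZMB = 116.4° gives MB at 107.8° from the x-axis; with |MB| = 12.1, B = (-26.88, 5.224). Then |VB| = |B − V| = 29.48.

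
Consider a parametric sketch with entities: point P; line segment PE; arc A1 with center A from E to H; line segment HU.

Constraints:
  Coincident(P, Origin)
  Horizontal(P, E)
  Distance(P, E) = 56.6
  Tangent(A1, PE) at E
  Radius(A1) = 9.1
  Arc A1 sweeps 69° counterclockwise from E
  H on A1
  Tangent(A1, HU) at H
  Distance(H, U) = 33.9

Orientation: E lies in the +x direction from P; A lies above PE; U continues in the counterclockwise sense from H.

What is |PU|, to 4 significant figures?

85.86

P is at the origin; P and E share the same y with |PE| = 56.6 and E on the +x side, so E = (56.60, 0.000). Since A1 is tangent to PE there, AE ⟂ PE, so A = E + (0, 9.1) = (56.60, 9.100). On A1, E sits at bearing -90° from A; a 69° counterclockwise sweep puts H at bearing -21°, so H = A + 9.1·(cos -21°, sin -21°) = (65.10, 5.839). Since A1 is tangent to HU there, AH ⟂ HU, so HU runs along (−sin -21°, cos -21°); with |HU| = 33.9, U = (77.24, 37.49). Then |PU| = |U − P| = 85.86.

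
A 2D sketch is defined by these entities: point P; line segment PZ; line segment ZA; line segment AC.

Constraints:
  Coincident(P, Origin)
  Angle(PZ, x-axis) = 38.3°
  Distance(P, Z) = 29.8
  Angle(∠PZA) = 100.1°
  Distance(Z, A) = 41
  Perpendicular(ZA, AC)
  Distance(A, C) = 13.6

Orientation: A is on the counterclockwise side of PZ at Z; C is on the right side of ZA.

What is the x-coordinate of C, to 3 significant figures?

16.0

∠PZA = 100.1°, so ZA runs at 38.3° + (180° − 100.1°) = 118° from the x-axis; with |ZA| = 41.0, A = Z + 41.0·(cos 118°, sin 118°) = (4.01, 54.6). ZA is perpendicular to AC; with |AC| = 13.6 on the right of ZA, C = A + 13.6·(0.881, 0.473) = (16.0, 61.0). So C.x = 16.0.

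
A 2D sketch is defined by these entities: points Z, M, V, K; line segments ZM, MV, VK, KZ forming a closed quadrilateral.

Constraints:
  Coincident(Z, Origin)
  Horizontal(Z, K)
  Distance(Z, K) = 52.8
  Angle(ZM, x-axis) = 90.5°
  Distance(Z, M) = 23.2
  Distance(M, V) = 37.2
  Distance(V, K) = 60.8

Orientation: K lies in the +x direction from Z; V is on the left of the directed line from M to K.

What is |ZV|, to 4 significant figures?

57.28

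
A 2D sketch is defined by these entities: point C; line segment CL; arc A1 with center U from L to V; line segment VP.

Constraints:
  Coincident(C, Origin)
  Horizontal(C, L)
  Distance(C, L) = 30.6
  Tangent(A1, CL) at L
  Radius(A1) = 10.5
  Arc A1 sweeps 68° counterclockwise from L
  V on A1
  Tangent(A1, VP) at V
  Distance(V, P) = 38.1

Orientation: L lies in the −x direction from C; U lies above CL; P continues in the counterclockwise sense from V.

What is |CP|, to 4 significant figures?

42.41

C is at the origin; CL is horizontal with |CL| = 30.6 and L on the −x side, so L = (-30.60, 0.000). The tangent condition forces UL to be normal to CL, so U = L + (0, 10.5) = (-30.60, 10.50). On A1, L sits at bearing -90° from U; a 68° counterclockwise sweep puts V at bearing -22°, so V = U + 10.5·(cos -22°, sin -22°) = (-20.86, 6.567). The tangent condition forces UV to be normal to VP, so VP runs along (−sin -22°, cos -22°); with |VP| = 38.1, P = (-6.592, 41.89). Then |CP| = |P − C| = 42.41.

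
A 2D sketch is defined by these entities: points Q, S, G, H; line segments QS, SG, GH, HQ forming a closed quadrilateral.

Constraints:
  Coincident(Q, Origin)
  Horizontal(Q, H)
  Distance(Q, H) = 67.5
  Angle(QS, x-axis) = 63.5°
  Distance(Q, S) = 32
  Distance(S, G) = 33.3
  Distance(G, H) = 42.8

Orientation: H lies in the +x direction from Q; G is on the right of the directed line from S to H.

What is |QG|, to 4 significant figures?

24.98

Checks: |SG| = 33.30 ✓; |GH| = 42.80 ✓.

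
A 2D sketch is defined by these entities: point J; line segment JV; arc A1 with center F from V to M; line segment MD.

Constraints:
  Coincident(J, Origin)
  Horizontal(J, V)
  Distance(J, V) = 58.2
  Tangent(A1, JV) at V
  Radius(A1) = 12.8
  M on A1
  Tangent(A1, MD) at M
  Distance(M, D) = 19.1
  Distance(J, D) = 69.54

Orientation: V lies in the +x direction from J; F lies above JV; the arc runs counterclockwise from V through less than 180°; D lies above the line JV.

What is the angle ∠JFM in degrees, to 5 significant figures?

162.19°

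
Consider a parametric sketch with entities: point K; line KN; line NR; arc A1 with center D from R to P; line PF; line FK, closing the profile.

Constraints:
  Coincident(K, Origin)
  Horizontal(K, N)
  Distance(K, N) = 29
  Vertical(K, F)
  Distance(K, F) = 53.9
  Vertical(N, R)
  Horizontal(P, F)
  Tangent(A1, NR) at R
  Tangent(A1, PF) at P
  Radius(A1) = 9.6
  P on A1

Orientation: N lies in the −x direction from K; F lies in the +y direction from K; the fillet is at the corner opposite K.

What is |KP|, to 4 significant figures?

57.28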